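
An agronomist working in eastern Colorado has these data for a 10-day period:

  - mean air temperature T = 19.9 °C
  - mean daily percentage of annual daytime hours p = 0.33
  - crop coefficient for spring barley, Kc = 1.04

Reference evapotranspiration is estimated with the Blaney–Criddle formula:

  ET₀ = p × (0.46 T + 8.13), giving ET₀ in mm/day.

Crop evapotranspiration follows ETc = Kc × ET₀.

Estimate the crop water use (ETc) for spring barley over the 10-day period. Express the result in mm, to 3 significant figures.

ET₀ = 0.33 × (0.46 × 19.9 + 8.13) = 0.33 × 17.284 = 5.7037 mm/d
ETc = Kc × ET₀ = 1.04 × 5.7037 = 5.9318 mm/d
Over 10 days: 5.9318 × 10 = 59.318 mm

59.3 mm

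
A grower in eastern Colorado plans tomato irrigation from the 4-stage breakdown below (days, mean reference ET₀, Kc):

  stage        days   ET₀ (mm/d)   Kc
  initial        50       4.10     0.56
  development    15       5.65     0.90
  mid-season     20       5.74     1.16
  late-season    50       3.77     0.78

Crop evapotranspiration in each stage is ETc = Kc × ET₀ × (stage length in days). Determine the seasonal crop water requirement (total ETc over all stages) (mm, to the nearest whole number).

471 mm

initial: 0.56 × 4.10 × 50 = 114.80 mm
development: 0.90 × 5.65 × 15 = 76.28 mm
mid-season: 1.16 × 5.74 × 20 = 133.17 mm
late-season: 0.78 × 3.77 × 50 = 147.03 mm
Seasonal total = 471.28 mm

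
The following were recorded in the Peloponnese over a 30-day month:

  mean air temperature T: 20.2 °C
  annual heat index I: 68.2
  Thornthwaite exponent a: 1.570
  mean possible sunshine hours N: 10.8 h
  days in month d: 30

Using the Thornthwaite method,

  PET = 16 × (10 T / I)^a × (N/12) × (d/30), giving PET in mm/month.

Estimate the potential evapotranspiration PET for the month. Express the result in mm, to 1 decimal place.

79.2 mm

10T/I = 10 × 20.2 / 68.2 = 2.9619
(10T/I)^a = 2.9619^1.570 = 5.5000
Uncorrected PET = 16 × 5.5000 = 88.000 mm
Correction = (N/12)(d/30) = (10.8/12)(30/30) = 0.9000
PET = 88.000 × 0.9000 = 79.200 mm/month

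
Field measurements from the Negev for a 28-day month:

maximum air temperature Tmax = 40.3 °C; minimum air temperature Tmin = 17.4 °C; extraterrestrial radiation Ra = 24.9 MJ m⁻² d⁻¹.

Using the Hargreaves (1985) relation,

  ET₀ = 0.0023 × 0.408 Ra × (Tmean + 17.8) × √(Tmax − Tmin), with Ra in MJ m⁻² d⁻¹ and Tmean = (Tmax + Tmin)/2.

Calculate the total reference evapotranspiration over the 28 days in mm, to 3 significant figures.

Tmean = (40.3 + 17.4)/2 = 28.85 °C
0.408 Ra = 0.408 × 24.9 = 10.1592 mm/d equivalent
ET₀ = 0.0023 × 10.1592 × (28.85 + 17.8) × √22.9 = 0.0023 × 10.1592 × 46.65 × 4.7854 = 5.2162 mm/d
Over 28 days: 5.2162 × 28 = 146.054 mm

146 mm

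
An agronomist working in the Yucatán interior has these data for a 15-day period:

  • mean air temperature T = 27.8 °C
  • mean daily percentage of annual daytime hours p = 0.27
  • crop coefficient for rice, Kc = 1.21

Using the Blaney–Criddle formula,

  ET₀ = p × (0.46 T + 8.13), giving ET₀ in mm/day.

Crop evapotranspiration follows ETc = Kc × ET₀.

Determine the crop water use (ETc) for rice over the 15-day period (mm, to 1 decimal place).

102.5 mm

ET₀ = 0.27 × (0.46 × 27.8 + 8.13) = 0.27 × 20.918 = 5.6479 mm/d
ETc = Kc × ET₀ = 1.21 × 5.6479 = 6.8340 mm/d
Over 15 days: 6.8340 × 15 = 102.510 mm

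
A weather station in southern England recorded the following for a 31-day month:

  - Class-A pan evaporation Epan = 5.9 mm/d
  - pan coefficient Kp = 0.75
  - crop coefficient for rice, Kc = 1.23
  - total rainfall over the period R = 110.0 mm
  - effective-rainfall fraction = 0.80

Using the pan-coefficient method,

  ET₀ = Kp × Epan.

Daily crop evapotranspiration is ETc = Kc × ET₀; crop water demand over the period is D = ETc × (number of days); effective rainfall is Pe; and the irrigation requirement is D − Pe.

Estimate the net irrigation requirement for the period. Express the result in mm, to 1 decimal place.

ET₀ = 0.75 × 5.9 = 4.4250 mm/d
ETc = Kc × ET₀ = 1.23 × 4.4250 = 5.4428 mm/d
Crop demand D = ETc × 31 d = 5.4428 × 31 = 168.727 mm
Pe = 0.80 × 110.0 = 88.000 mm
D − Pe = 168.727 − 88.000 = 80.727 mm

80.7 mm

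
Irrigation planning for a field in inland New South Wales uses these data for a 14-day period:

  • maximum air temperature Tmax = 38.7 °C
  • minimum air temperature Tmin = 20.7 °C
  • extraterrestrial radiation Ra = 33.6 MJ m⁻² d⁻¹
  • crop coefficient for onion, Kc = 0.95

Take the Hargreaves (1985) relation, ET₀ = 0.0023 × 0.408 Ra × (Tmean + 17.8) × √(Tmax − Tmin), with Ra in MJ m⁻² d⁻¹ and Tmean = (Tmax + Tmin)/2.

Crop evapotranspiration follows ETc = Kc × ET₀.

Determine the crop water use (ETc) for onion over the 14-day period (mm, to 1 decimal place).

Tmean = (38.7 + 20.7)/2 = 29.70 °C
0.408 Ra = 0.408 × 33.6 = 13.7088 mm/d equivalent
ET₀ = 0.0023 × 13.7088 × (29.70 + 17.8) × √18.0 = 0.0023 × 13.7088 × 47.50 × 4.2426 = 6.3541 mm/d
ETc = Kc × ET₀ = 0.95 × 6.3541 = 6.0364 mm/d
Over 14 days: 6.0364 × 14 = 84.510 mm

84.5 mm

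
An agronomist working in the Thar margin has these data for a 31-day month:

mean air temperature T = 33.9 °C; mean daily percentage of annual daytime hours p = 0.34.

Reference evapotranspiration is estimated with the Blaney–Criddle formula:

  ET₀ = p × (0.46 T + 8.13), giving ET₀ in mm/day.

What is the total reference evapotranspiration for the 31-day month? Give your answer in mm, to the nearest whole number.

ET₀ = 0.34 × (0.46 × 33.9 + 8.13) = 0.34 × 23.724 = 8.0662 mm/d
Monthly total = 8.0662 × 31 = 250.052 mm

250 mm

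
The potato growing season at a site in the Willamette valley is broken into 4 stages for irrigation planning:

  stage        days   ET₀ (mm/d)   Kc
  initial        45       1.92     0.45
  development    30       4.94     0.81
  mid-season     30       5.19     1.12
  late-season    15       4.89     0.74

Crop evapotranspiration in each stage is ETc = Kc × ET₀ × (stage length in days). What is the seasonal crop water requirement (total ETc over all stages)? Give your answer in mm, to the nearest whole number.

388 mm

initial: 0.45 × 1.92 × 45 = 38.88 mm
development: 0.81 × 4.94 × 30 = 120.04 mm
mid-season: 1.12 × 5.19 × 30 = 174.38 mm
late-season: 0.74 × 4.89 × 15 = 54.28 mm
Seasonal total = 387.58 mm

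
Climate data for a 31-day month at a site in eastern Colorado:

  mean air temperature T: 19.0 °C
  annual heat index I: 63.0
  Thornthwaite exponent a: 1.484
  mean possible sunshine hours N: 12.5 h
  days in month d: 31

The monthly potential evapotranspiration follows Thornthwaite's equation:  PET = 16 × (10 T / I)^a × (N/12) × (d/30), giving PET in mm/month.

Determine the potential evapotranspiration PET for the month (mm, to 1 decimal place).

10T/I = 10 × 19.0 / 63.0 = 3.0159
(10T/I)^a = 3.0159^1.484 = 5.1458
Uncorrected PET = 16 × 5.1458 = 82.333 mm
Correction = (N/12)(d/30) = (12.5/12)(31/30) = 1.0764
PET = 82.333 × 1.0764 = 88.623 mm/month

88.6 mm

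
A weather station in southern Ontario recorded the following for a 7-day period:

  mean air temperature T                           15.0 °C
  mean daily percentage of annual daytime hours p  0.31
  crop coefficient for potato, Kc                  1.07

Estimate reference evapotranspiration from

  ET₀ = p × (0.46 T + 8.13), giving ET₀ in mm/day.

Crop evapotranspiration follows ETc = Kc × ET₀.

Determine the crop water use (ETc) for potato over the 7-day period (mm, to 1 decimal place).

34.9 mm

ET₀ = 0.31 × (0.46 × 15.0 + 8.13) = 0.31 × 15.030 = 4.6593 mm/d
ETc = Kc × ET₀ = 1.07 × 4.6593 = 4.9855 mm/d
Over 7 days: 4.9855 × 7 = 34.899 mm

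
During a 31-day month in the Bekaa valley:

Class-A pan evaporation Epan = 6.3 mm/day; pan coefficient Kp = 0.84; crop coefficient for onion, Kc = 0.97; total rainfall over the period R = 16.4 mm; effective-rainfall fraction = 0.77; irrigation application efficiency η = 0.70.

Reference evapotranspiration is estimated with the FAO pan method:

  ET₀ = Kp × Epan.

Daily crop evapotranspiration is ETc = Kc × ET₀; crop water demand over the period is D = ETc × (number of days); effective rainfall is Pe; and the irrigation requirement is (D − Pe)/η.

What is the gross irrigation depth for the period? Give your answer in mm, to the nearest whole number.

209 mm

ET₀ = 0.84 × 6.3 = 5.2920 mm/d
ETc = Kc × ET₀ = 0.97 × 5.2920 = 5.1332 mm/d
Crop demand D = ETc × 31 d = 5.1332 × 31 = 159.129 mm
Pe = 0.77 × 16.4 = 12.628 mm
D − Pe = 159.129 − 12.628 = 146.501 mm
Gross irrigation = 146.501 / 0.70 = 209.287 mm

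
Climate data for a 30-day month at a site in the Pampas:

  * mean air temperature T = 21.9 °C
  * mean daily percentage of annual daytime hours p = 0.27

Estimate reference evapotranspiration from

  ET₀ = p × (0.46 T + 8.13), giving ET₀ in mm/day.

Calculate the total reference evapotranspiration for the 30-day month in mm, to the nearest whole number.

ET₀ = 0.27 × (0.46 × 21.9 + 8.13) = 0.27 × 18.204 = 4.9151 mm/d
Monthly total = 4.9151 × 30 = 147.453 mm

147 mm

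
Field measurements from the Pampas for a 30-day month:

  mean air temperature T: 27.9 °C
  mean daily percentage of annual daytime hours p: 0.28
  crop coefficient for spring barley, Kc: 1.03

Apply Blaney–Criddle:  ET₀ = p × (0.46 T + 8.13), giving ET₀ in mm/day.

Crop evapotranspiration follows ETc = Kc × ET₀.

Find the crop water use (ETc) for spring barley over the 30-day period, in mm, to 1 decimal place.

ET₀ = 0.28 × (0.46 × 27.9 + 8.13) = 0.28 × 20.964 = 5.8699 mm/d
ETc = Kc × ET₀ = 1.03 × 5.8699 = 6.0460 mm/d
Over 30 days: 6.0460 × 30 = 181.380 mm

181.4 mm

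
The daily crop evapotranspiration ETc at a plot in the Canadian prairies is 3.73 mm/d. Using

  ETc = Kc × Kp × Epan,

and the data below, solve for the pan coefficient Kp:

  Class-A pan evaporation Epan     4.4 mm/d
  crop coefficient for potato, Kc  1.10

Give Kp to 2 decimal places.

0.77

ETc = Kc × Kp × Epan  ⇒  Kp = ETc / (Kc × Epan)
Kp = 3.73 / (1.10 × 4.4) = 3.73 / 4.840 = 0.7707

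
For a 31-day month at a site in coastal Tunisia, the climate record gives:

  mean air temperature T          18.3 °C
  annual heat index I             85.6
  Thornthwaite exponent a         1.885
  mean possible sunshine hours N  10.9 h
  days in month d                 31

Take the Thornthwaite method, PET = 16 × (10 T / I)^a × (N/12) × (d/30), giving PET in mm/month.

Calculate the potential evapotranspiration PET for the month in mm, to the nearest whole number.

10T/I = 10 × 18.3 / 85.6 = 2.1379
(10T/I)^a = 2.1379^1.885 = 4.1882
Uncorrected PET = 16 × 4.1882 = 67.011 mm
Correction = (N/12)(d/30) = (10.9/12)(31/30) = 0.9386
PET = 67.011 × 0.9386 = 62.897 mm/month

63 mm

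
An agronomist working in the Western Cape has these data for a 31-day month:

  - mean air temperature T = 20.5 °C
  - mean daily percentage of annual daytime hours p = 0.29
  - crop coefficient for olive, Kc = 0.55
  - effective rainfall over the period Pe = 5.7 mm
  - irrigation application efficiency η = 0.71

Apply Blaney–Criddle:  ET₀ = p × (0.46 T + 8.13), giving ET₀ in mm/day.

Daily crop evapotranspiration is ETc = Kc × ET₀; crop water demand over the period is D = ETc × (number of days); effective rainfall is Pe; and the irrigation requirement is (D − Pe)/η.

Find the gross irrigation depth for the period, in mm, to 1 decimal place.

114.3 mm

ET₀ = 0.29 × (0.46 × 20.5 + 8.13) = 0.29 × 17.560 = 5.0924 mm/d
ETc = Kc × ET₀ = 0.55 × 5.0924 = 2.8008 mm/d
Crop demand D = ETc × 31 d = 2.8008 × 31 = 86.825 mm
D − Pe = 86.825 − 5.7 = 81.125 mm
Gross irrigation = 81.125 / 0.71 = 114.261 mm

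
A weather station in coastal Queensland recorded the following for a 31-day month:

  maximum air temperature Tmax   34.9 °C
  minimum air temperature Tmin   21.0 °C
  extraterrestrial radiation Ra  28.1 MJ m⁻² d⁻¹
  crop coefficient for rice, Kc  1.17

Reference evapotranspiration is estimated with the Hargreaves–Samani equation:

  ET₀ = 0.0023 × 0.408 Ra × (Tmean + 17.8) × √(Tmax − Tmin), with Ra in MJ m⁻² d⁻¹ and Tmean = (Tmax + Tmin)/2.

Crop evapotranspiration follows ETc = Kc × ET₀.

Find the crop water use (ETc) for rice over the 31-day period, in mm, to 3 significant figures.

Tmean = (34.9 + 21.0)/2 = 27.95 °C
0.408 Ra = 0.408 × 28.1 = 11.4648 mm/d equivalent
ET₀ = 0.0023 × 11.4648 × (27.95 + 17.8) × √13.9 = 0.0023 × 11.4648 × 45.75 × 3.7283 = 4.4978 mm/d
ETc = Kc × ET₀ = 1.17 × 4.4978 = 5.2624 mm/d
Over 31 days: 5.2624 × 31 = 163.134 mm

163 mm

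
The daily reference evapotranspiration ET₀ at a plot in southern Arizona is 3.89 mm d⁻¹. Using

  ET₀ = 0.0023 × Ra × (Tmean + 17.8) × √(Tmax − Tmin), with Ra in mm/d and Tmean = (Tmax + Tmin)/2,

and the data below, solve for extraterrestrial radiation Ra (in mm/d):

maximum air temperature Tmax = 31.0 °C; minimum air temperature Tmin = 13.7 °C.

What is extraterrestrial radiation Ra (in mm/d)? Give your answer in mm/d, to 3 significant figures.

10.1 mm/d

Tmean = 22.35 °C; √ΔT = 4.1593
Ra = ET₀ / [0.0023 × (Tmean+17.8) × √ΔT] = 3.89 / (0.0023 × 40.15 × 4.1593) = 10.128 mm/d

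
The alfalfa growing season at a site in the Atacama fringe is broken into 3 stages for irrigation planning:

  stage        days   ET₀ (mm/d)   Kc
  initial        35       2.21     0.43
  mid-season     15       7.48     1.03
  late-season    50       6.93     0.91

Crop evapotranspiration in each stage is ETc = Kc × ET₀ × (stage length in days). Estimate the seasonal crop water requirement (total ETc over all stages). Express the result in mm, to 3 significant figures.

initial: 0.43 × 2.21 × 35 = 33.26 mm
mid-season: 1.03 × 7.48 × 15 = 115.57 mm
late-season: 0.91 × 6.93 × 50 = 315.32 mm
Seasonal total = 464.15 mm

464 mm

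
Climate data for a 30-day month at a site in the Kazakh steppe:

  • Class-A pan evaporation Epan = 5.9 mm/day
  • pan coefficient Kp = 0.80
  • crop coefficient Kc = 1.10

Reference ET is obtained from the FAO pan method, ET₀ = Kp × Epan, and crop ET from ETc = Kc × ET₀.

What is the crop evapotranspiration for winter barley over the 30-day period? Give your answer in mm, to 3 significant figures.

ET₀ = 0.80 × 5.9 = 4.7200 mm/d
ETc = Kc × ET₀ = 1.10 × 4.7200 = 5.1920 mm/d
Over 30 days: 5.1920 × 30 = 155.760 mm

156 mm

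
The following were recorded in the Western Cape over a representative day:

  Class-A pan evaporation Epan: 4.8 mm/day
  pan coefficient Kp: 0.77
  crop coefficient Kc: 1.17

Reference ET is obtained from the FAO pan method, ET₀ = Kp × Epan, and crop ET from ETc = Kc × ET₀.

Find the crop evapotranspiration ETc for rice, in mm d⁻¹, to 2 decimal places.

4.32 mm d⁻¹

ET₀ = 0.77 × 4.8 = 3.6960 mm/d
ETc = Kc × ET₀ = 1.17 × 3.6960 = 4.3243 mm/d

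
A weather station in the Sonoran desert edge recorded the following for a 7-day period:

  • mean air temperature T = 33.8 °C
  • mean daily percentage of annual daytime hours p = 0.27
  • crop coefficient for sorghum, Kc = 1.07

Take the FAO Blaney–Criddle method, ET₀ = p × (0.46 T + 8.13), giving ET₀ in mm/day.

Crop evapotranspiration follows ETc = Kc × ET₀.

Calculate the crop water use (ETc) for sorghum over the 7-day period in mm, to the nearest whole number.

ET₀ = 0.27 × (0.46 × 33.8 + 8.13) = 0.27 × 23.678 = 6.3931 mm/d
ETc = Kc × ET₀ = 1.07 × 6.3931 = 6.8406 mm/d
Over 7 days: 6.8406 × 7 = 47.884 mm

48 mm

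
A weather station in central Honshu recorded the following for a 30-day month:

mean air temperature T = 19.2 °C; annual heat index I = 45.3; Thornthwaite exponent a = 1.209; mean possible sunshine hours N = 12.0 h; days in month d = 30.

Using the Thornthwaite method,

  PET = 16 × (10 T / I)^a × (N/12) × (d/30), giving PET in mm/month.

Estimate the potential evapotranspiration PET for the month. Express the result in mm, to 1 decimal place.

10T/I = 10 × 19.2 / 45.3 = 4.2384
(10T/I)^a = 4.2384^1.209 = 5.7317
Uncorrected PET = 16 × 5.7317 = 91.707 mm
Correction = (N/12)(d/30) = (12.0/12)(30/30) = 1.0000
PET = 91.707 × 1.0000 = 91.707 mm/month

91.7 mm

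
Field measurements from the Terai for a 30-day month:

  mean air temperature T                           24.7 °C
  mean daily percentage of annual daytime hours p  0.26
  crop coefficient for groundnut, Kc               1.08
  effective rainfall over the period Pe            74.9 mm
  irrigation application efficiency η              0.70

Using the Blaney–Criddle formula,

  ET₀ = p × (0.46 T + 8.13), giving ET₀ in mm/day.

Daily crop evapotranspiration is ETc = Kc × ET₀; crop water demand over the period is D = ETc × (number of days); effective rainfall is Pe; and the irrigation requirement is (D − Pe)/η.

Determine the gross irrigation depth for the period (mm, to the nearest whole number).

128 mm

ET₀ = 0.26 × (0.46 × 24.7 + 8.13) = 0.26 × 19.492 = 5.0679 mm/d
ETc = Kc × ET₀ = 1.08 × 5.0679 = 5.4733 mm/d
Crop demand D = ETc × 30 d = 5.4733 × 30 = 164.199 mm
D − Pe = 164.199 − 74.9 = 89.299 mm
Gross irrigation = 89.299 / 0.70 = 127.570 mm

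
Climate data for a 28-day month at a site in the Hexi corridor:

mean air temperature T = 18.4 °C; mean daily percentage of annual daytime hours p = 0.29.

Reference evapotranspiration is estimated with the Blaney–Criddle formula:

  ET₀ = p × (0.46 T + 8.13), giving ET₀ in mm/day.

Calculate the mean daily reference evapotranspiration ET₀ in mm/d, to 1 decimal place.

ET₀ = 0.29 × (0.46 × 18.4 + 8.13) = 0.29 × 16.594 = 4.8123 mm/d

4.8 mm/d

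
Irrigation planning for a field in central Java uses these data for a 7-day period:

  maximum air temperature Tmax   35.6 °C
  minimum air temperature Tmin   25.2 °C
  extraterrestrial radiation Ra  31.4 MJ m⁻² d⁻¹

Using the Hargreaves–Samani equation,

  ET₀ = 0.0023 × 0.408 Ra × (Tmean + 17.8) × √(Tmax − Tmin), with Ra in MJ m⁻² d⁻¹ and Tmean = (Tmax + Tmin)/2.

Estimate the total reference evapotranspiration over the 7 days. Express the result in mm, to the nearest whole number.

Tmean = (35.6 + 25.2)/2 = 30.40 °C
0.408 Ra = 0.408 × 31.4 = 12.8112 mm/d equivalent
ET₀ = 0.0023 × 12.8112 × (30.40 + 17.8) × √10.4 = 0.0023 × 12.8112 × 48.20 × 3.2249 = 4.5802 mm/d
Over 7 days: 4.5802 × 7 = 32.061 mm

32 mm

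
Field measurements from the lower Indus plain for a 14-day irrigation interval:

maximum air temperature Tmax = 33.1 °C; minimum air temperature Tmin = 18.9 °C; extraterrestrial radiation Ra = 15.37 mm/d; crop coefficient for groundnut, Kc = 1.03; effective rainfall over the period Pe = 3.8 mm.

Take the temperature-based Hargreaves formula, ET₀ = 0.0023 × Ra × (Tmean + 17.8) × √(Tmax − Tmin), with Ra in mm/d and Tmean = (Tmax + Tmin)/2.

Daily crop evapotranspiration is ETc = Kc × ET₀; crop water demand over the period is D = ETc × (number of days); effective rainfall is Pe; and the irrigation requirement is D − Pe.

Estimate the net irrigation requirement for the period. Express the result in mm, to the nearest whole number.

Tmean = (33.1 + 18.9)/2 = 26.00 °C
ET₀ = 0.0023 × 15.37 × (26.00 + 17.8) × √14.2 = 0.0023 × 15.37 × 43.80 × 3.7683 = 5.8347 mm/d
ETc = Kc × ET₀ = 1.03 × 5.8347 = 6.0097 mm/d
Crop demand D = ETc × 14 d = 6.0097 × 14 = 84.136 mm
D − Pe = 84.136 − 3.8 = 80.336 mm

80 mm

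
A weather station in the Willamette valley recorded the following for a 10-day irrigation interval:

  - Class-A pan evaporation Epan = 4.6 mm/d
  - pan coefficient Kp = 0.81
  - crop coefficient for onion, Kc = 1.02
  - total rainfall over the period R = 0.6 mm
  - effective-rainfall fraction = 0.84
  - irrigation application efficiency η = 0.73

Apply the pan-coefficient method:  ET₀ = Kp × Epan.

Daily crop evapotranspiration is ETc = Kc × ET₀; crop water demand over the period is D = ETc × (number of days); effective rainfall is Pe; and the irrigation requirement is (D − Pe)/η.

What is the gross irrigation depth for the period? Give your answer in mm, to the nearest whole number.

51 mm

ET₀ = 0.81 × 4.6 = 3.7260 mm/d
ETc = Kc × ET₀ = 1.02 × 3.7260 = 3.8005 mm/d
Crop demand D = ETc × 10 d = 3.8005 × 10 = 38.005 mm
Pe = 0.84 × 0.6 = 0.504 mm
D − Pe = 38.005 − 0.504 = 37.501 mm
Gross irrigation = 37.501 / 0.73 = 51.371 mm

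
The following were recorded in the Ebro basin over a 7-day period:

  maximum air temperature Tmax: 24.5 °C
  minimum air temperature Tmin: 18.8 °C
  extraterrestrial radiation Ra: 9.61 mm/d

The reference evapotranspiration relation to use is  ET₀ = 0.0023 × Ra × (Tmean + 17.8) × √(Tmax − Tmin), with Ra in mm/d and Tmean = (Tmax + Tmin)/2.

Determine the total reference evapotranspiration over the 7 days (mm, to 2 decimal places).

14.57 mm

Tmean = (24.5 + 18.8)/2 = 21.65 °C
ET₀ = 0.0023 × 9.61 × (21.65 + 17.8) × √5.7 = 0.0023 × 9.61 × 39.45 × 2.3875 = 2.0818 mm/d
Over 7 days: 2.0818 × 7 = 14.573 mm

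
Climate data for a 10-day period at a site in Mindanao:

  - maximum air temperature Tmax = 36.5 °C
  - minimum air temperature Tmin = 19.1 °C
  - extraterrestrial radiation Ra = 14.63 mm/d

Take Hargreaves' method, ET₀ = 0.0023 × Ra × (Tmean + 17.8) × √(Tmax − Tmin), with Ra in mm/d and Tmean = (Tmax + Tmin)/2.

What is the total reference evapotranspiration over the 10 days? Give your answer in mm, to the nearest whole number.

Tmean = (36.5 + 19.1)/2 = 27.80 °C
ET₀ = 0.0023 × 14.63 × (27.80 + 17.8) × √17.4 = 0.0023 × 14.63 × 45.60 × 4.1713 = 6.4004 mm/d
Over 10 days: 6.4004 × 10 = 64.004 mm

64 mm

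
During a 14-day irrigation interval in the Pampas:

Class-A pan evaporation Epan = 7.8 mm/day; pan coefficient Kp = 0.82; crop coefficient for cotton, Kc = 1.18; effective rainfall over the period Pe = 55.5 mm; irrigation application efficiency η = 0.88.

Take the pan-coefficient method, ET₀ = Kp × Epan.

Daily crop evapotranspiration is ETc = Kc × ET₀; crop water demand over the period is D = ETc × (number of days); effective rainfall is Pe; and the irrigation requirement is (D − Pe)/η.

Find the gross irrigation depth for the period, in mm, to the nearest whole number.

ET₀ = 0.82 × 7.8 = 6.3960 mm/d
ETc = Kc × ET₀ = 1.18 × 6.3960 = 7.5473 mm/d
Crop demand D = ETc × 14 d = 7.5473 × 14 = 105.662 mm
D − Pe = 105.662 − 55.5 = 50.162 mm
Gross irrigation = 50.162 / 0.88 = 57.002 mm

57 mm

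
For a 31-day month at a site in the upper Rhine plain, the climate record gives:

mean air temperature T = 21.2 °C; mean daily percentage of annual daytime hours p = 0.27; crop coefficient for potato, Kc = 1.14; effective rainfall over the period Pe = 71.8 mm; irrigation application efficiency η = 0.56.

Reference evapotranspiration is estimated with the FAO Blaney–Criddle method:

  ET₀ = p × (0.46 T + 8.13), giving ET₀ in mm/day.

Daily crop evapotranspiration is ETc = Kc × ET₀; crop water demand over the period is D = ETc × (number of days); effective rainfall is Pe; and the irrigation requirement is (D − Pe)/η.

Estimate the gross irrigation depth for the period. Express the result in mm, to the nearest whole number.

176 mm

ET₀ = 0.27 × (0.46 × 21.2 + 8.13) = 0.27 × 17.882 = 4.8281 mm/d
ETc = Kc × ET₀ = 1.14 × 4.8281 = 5.5040 mm/d
Crop demand D = ETc × 31 d = 5.5040 × 31 = 170.624 mm
D − Pe = 170.624 − 71.8 = 98.824 mm
Gross irrigation = 98.824 / 0.56 = 176.471 mm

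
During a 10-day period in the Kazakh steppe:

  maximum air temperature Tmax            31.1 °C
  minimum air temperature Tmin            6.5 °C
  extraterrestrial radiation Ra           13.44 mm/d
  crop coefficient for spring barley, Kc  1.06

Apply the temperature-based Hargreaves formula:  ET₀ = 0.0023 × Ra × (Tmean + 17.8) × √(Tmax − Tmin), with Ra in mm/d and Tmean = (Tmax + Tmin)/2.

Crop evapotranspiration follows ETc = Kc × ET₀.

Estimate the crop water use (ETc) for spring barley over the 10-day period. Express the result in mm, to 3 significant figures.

Tmean = (31.1 + 6.5)/2 = 18.80 °C
ET₀ = 0.0023 × 13.44 × (18.80 + 17.8) × √24.6 = 0.0023 × 13.44 × 36.60 × 4.9598 = 5.6114 mm/d
ETc = Kc × ET₀ = 1.06 × 5.6114 = 5.9481 mm/d
Over 10 days: 5.9481 × 10 = 59.481 mm

59.5 mm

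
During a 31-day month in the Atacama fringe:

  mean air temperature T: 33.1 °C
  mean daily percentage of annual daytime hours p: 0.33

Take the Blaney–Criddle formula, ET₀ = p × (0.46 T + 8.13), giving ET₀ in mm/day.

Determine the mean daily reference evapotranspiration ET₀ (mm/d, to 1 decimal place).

ET₀ = 0.33 × (0.46 × 33.1 + 8.13) = 0.33 × 23.356 = 7.7075 mm/d

7.7 mm/d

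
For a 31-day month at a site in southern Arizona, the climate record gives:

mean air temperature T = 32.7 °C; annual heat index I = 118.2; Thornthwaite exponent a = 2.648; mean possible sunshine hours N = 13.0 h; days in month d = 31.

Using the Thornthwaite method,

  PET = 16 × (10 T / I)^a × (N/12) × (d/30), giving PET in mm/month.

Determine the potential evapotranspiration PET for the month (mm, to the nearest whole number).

265 mm

10T/I = 10 × 32.7 / 118.2 = 2.7665
(10T/I)^a = 2.7665^2.648 = 14.7990
Uncorrected PET = 16 × 14.7990 = 236.784 mm
Correction = (N/12)(d/30) = (13.0/12)(31/30) = 1.1194
PET = 236.784 × 1.1194 = 265.056 mm/month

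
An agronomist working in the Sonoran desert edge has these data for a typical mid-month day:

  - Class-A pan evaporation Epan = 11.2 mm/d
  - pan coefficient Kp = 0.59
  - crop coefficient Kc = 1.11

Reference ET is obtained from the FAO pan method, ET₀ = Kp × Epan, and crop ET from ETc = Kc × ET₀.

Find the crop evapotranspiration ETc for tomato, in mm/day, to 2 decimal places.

7.33 mm/day

ET₀ = 0.59 × 11.2 = 6.6080 mm/d
ETc = Kc × ET₀ = 1.11 × 6.6080 = 7.3349 mm/d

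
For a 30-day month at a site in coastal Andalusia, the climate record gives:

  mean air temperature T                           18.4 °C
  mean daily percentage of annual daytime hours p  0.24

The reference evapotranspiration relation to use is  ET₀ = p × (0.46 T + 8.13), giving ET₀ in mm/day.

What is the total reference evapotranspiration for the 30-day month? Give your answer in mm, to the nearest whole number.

119 mm

ET₀ = 0.24 × (0.46 × 18.4 + 8.13) = 0.24 × 16.594 = 3.9826 mm/d
Monthly total = 3.9826 × 30 = 119.478 mm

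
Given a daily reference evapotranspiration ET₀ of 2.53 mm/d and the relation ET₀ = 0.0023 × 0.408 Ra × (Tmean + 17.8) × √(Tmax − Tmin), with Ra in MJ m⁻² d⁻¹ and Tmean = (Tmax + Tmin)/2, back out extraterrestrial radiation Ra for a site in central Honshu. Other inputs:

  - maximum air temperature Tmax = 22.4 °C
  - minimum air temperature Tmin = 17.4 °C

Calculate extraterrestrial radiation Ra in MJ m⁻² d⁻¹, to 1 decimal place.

Tmean = (22.4+17.4)/2 = 19.90 °C; ΔT = 5.0
Ra = ET₀ / [0.0023 × 0.408 × (Tmean+17.8) × √ΔT]
   = 2.53 / (0.0023 × 0.408 × 37.70 × 2.2361) = 31.982 MJ m⁻² d⁻¹

32.0 MJ m⁻² d⁻¹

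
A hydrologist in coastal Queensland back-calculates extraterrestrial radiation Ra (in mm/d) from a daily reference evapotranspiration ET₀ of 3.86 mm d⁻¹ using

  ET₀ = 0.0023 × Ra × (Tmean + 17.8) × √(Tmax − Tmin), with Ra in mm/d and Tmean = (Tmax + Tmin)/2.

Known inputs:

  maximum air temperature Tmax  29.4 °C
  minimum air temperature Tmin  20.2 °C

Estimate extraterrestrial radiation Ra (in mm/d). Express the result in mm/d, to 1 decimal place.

Tmean = 24.80 °C; √ΔT = 3.0332
Ra = ET₀ / [0.0023 × (Tmean+17.8) × √ΔT] = 3.86 / (0.0023 × 42.60 × 3.0332) = 12.988 mm/d

13.0 mm/d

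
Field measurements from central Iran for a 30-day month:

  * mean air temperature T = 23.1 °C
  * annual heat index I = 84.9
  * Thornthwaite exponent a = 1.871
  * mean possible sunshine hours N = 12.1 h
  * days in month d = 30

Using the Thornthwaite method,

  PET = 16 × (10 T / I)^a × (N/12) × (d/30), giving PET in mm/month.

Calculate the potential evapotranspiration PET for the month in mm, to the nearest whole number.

105 mm

10T/I = 10 × 23.1 / 84.9 = 2.7208
(10T/I)^a = 2.7208^1.871 = 6.5060
Uncorrected PET = 16 × 6.5060 = 104.096 mm
Correction = (N/12)(d/30) = (12.1/12)(30/30) = 1.0083
PET = 104.096 × 1.0083 = 104.960 mm/month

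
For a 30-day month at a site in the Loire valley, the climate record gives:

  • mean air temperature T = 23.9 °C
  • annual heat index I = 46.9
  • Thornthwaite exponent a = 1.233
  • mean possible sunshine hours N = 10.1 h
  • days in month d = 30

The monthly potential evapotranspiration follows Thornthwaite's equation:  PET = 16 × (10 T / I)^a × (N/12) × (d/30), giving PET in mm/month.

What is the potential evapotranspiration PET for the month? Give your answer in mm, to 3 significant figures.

100 mm

10T/I = 10 × 23.9 / 46.9 = 5.0959
(10T/I)^a = 5.0959^1.233 = 7.4474
Uncorrected PET = 16 × 7.4474 = 119.158 mm
Correction = (N/12)(d/30) = (10.1/12)(30/30) = 0.8417
PET = 119.158 × 0.8417 = 100.295 mm/month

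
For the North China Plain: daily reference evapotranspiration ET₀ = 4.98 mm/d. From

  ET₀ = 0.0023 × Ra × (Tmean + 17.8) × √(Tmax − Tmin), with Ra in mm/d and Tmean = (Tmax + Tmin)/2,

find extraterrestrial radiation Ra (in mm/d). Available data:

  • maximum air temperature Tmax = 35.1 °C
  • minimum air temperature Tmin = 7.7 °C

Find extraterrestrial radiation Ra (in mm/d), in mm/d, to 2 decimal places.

10.55 mm/d

Tmean = 21.40 °C; √ΔT = 5.2345
Ra = ET₀ / [0.0023 × (Tmean+17.8) × √ΔT] = 4.98 / (0.0023 × 39.20 × 5.2345) = 10.552 mm/d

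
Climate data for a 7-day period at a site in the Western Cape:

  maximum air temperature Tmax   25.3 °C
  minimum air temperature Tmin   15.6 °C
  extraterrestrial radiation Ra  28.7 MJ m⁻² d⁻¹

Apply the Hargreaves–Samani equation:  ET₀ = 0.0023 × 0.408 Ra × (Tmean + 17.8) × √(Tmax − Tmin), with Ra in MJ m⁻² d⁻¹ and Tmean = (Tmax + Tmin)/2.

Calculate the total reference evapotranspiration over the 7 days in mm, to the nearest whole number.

22 mm

Tmean = (25.3 + 15.6)/2 = 20.45 °C
0.408 Ra = 0.408 × 28.7 = 11.7096 mm/d equivalent
ET₀ = 0.0023 × 11.7096 × (20.45 + 17.8) × √9.7 = 0.0023 × 11.7096 × 38.25 × 3.1145 = 3.2084 mm/d
Over 7 days: 3.2084 × 7 = 22.459 mm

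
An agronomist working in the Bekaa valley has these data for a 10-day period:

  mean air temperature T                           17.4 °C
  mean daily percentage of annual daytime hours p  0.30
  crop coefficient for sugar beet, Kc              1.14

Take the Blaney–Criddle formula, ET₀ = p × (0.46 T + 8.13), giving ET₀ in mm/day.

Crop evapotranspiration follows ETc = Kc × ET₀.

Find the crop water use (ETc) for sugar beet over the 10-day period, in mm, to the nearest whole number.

55 mm

ET₀ = 0.30 × (0.46 × 17.4 + 8.13) = 0.30 × 16.134 = 4.8402 mm/d
ETc = Kc × ET₀ = 1.14 × 4.8402 = 5.5178 mm/d
Over 10 days: 5.5178 × 10 = 55.178 mm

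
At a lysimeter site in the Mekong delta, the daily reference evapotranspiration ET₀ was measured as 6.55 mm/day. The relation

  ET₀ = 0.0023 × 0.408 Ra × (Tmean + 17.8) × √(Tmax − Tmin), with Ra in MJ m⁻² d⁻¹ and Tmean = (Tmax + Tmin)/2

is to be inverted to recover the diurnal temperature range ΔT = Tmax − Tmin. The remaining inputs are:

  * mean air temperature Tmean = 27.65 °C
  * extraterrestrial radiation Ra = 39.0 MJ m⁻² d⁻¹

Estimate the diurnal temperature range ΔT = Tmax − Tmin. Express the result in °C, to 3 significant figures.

√ΔT = ET₀ / [0.0023 × 0.408 × Ra × (Tmean+17.8)] = 6.55 / (0.0023 × 15.9120 × 45.45) = 3.9378
ΔT = 3.9378² = 15.506 °C

15.5 °C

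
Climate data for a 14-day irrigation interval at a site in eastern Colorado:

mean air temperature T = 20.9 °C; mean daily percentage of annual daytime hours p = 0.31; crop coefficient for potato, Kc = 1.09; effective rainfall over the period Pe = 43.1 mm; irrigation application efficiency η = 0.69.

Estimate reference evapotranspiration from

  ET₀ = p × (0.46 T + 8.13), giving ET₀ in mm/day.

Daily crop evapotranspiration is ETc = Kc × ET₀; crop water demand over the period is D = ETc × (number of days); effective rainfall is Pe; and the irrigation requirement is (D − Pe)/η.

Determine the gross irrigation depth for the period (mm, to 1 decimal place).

59.2 mm

ET₀ = 0.31 × (0.46 × 20.9 + 8.13) = 0.31 × 17.744 = 5.5006 mm/d
ETc = Kc × ET₀ = 1.09 × 5.5006 = 5.9957 mm/d
Crop demand D = ETc × 14 d = 5.9957 × 14 = 83.940 mm
D − Pe = 83.940 − 43.1 = 40.840 mm
Gross irrigation = 40.840 / 0.69 = 59.188 mm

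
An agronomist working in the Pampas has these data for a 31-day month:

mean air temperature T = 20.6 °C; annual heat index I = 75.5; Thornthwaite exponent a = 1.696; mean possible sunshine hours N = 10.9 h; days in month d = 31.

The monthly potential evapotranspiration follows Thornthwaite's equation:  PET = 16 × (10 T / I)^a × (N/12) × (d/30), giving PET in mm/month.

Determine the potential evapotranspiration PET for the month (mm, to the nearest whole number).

82 mm

10T/I = 10 × 20.6 / 75.5 = 2.7285
(10T/I)^a = 2.7285^1.696 = 5.4869
Uncorrected PET = 16 × 5.4869 = 87.790 mm
Correction = (N/12)(d/30) = (10.9/12)(31/30) = 0.9386
PET = 87.790 × 0.9386 = 82.400 mm/month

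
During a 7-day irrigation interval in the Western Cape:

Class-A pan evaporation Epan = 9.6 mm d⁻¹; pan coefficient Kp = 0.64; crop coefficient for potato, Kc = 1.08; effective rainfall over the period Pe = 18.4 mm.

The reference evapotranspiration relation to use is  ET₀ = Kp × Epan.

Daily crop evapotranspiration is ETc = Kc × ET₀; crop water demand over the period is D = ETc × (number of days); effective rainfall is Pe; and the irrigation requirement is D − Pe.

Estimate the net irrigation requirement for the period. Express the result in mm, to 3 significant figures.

ET₀ = 0.64 × 9.6 = 6.1440 mm/d
ETc = Kc × ET₀ = 1.08 × 6.1440 = 6.6355 mm/d
Crop demand D = ETc × 7 d = 6.6355 × 7 = 46.449 mm
D − Pe = 46.449 − 18.4 = 28.049 mm

28.0 mm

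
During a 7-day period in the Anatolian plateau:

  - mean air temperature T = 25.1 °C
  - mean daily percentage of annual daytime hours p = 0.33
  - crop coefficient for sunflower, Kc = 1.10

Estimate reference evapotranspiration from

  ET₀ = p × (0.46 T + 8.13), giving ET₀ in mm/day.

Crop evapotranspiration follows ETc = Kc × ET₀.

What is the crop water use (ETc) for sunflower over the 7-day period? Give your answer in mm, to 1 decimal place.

50.0 mm

ET₀ = 0.33 × (0.46 × 25.1 + 8.13) = 0.33 × 19.676 = 6.4931 mm/d
ETc = Kc × ET₀ = 1.10 × 6.4931 = 7.1424 mm/d
Over 7 days: 7.1424 × 7 = 49.997 mm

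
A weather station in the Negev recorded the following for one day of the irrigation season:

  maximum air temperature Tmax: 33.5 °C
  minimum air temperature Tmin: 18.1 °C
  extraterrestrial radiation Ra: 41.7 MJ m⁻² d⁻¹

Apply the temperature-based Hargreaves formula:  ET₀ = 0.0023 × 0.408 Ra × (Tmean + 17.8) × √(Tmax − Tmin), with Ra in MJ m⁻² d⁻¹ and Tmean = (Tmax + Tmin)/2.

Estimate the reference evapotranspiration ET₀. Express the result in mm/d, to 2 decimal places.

6.70 mm/d

Tmean = (33.5 + 18.1)/2 = 25.80 °C
0.408 Ra = 0.408 × 41.7 = 17.0136 mm/d equivalent
ET₀ = 0.0023 × 17.0136 × (25.80 + 17.8) × √15.4 = 0.0023 × 17.0136 × 43.60 × 3.9243 = 6.6953 mm/d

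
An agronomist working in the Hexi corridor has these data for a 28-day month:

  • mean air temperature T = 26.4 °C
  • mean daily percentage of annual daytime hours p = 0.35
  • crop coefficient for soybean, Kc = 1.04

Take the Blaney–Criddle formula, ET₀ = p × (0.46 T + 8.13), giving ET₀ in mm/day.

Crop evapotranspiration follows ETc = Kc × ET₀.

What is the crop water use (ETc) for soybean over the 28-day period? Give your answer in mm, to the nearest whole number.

207 mm

ET₀ = 0.35 × (0.46 × 26.4 + 8.13) = 0.35 × 20.274 = 7.0959 mm/d
ETc = Kc × ET₀ = 1.04 × 7.0959 = 7.3797 mm/d
Over 28 days: 7.3797 × 28 = 206.632 mm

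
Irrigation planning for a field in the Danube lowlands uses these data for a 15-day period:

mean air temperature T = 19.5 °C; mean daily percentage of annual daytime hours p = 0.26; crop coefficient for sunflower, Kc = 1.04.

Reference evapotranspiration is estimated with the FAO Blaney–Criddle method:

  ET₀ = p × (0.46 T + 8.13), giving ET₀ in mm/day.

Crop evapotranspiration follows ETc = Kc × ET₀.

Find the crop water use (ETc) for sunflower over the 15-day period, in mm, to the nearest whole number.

69 mm

ET₀ = 0.26 × (0.46 × 19.5 + 8.13) = 0.26 × 17.100 = 4.4460 mm/d
ETc = Kc × ET₀ = 1.04 × 4.4460 = 4.6238 mm/d
Over 15 days: 4.6238 × 15 = 69.357 mm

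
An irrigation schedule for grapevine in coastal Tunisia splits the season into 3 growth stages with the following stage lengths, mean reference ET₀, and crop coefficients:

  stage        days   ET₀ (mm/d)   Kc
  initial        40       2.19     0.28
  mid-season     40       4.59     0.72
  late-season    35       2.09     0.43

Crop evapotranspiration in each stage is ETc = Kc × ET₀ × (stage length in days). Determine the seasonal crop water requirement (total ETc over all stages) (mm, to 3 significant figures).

initial: 0.28 × 2.19 × 40 = 24.53 mm
mid-season: 0.72 × 4.59 × 40 = 132.19 mm
late-season: 0.43 × 2.09 × 35 = 31.45 mm
Seasonal total = 188.17 mm

188 mm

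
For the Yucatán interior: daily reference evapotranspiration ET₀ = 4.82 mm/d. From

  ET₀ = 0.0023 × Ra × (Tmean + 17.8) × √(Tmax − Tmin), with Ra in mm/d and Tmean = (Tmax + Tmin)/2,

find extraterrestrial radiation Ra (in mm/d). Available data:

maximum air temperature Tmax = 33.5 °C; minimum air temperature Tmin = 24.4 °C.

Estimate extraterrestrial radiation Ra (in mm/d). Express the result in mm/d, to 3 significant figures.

14.9 mm/d

Tmean = 28.95 °C; √ΔT = 3.0166
Ra = ET₀ / [0.0023 × (Tmean+17.8) × √ΔT] = 4.82 / (0.0023 × 46.75 × 3.0166) = 14.860 mm/d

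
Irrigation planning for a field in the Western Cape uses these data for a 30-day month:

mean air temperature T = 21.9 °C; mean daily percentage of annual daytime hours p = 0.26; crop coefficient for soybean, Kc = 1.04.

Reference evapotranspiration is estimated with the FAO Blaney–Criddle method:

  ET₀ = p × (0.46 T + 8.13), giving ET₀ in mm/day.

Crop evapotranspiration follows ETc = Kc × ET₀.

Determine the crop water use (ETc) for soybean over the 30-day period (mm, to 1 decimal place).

ET₀ = 0.26 × (0.46 × 21.9 + 8.13) = 0.26 × 18.204 = 4.7330 mm/d
ETc = Kc × ET₀ = 1.04 × 4.7330 = 4.9223 mm/d
Over 30 days: 4.9223 × 30 = 147.669 mm

147.7 mm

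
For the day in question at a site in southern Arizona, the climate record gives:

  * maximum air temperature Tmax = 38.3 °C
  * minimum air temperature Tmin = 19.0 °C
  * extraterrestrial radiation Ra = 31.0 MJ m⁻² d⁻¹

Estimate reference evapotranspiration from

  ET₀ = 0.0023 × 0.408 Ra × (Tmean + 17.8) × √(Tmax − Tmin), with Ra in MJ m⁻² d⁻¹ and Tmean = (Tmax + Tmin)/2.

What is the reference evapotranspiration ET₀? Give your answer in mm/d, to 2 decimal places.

Tmean = (38.3 + 19.0)/2 = 28.65 °C
0.408 Ra = 0.408 × 31.0 = 12.6480 mm/d equivalent
ET₀ = 0.0023 × 12.6480 × (28.65 + 17.8) × √19.3 = 0.0023 × 12.6480 × 46.45 × 4.3932 = 5.9363 mm/d

5.94 mm/d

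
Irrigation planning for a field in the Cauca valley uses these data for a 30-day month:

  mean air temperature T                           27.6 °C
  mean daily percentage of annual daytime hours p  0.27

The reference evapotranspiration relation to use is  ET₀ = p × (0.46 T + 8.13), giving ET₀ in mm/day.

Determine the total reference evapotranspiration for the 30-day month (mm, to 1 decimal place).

ET₀ = 0.27 × (0.46 × 27.6 + 8.13) = 0.27 × 20.826 = 5.6230 mm/d
Monthly total = 5.6230 × 30 = 168.690 mm

168.7 mm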